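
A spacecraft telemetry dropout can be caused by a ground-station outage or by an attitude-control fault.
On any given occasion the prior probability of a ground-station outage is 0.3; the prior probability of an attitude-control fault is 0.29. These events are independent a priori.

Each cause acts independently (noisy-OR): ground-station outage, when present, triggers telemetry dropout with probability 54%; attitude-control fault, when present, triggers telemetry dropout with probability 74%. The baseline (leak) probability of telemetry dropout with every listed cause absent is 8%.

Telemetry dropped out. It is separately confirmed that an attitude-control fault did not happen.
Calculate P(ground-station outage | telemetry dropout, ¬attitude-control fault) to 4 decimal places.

P(ground-station outage | telemetry dropout, ¬attitude-control fault) ≈ 0.7555

Under noisy-OR, P(telemetry dropout | causes) = 1 − (1−0.08)·∏(1−qᵢ) over the active causes.
For the numerator, keep only ground-station outage=true terms: 0.5768×0.3 = 0.173040
Denominator P(telemetry dropout | ¬attitude-control fault): 0.08×0.7 + 0.5768×0.3 = 0.229040
P(ground-station outage | telemetry dropout, ¬attitude-control fault) = 0.173040/0.229040 ≈ 0.7555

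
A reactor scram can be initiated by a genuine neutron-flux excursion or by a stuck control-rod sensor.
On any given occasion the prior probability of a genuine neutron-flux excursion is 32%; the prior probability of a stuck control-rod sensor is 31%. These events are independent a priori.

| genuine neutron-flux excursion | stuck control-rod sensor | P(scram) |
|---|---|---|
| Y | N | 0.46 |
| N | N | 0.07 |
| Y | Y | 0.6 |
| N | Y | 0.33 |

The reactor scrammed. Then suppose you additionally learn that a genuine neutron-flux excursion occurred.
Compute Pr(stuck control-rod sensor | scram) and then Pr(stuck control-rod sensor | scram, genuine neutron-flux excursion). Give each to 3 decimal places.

Pr(stuck control-rod sensor | scram) ≈ 0.490; Pr(stuck control-rod sensor | scram, genuine neutron-flux excursion) ≈ 0.369

P(scram) = 0.07·0.68·0.69 + 0.33·0.68·0.31 + 0.46·0.32·0.69 + 0.6·0.32·0.31 = 0.032844 + 0.069564 + 0.101568 + 0.059520 = 0.263496
Of this, 0.129084 comes from 0.069564 + 0.059520 (the stuck control-rod sensor=true cases).
Hence the posterior is 0.129084/0.263496 ≈ 0.490.

Now condition on the additional information:
P(scram | genuine neutron-flux excursion) = 0.46·0.69 + 0.6·0.31 = 0.317400 + 0.186000 = 0.503400
The stuck control-rod sensor-present share is 0.6·0.31 = 0.186000.
Hence the posterior is 0.186000/0.503400 ≈ 0.369.
Conditioning on genuine neutron-flux excursion lowers the posterior on stuck control-rod sensor: the classic explaining-away effect in a common-effect structure.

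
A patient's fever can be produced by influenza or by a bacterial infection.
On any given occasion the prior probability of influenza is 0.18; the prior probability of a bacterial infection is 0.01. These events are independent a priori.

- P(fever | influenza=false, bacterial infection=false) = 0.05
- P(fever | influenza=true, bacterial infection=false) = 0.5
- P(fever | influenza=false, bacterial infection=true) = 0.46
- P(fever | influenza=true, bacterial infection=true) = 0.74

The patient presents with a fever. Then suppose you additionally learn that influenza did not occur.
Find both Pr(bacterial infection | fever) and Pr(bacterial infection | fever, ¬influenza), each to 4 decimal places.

Weight on bacterial infection=true, given the evidence: 0.003772 + 0.001332 = 0.005104
Denominator P(fever): 0.05*0.82*0.99 + 0.46*0.82*0.01 + 0.5*0.18*0.99 + 0.74*0.18*0.01 = 0.134794
P(bacterial infection | fever) = 0.005104/0.134794 ≈ 0.0379

Now condition on the additional information:
P(fever | ¬influenza) = 0.05×0.99 + 0.46×0.01 = 0.049500 + 0.004600 = 0.054100
Of this, 0.004600 comes from 0.46×0.01 (the bacterial infection=true cases).
P(bacterial infection | fever, ¬influenza) = 0.004600 / 0.054100 ≈ 0.0850
Ruling out influenza raises the posterior on bacterial infection — the flip side of explaining away.

Pr(bacterial infection | fever) ≈ 0.0379; Pr(bacterial infection | fever, ¬influenza) ≈ 0.0850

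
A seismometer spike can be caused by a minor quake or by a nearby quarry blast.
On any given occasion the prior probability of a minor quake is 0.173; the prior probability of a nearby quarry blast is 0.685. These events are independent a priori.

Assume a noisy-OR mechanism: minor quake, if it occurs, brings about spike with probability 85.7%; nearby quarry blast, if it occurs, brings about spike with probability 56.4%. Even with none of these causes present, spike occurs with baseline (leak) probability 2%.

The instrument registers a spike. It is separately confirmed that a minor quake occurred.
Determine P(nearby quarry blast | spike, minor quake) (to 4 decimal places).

Under noisy-OR, P(spike | causes) = 1 − (1−0.02)·∏(1−qᵢ) over the active causes.
P(spike | minor quake) = 0.85986×0.315 + 0.938899×0.685 = 0.270856 + 0.643146 = 0.914002
The nearby quarry blast-present share is 0.938899×0.685 = 0.643146.
P(nearby quarry blast | spike, minor quake) = 0.643146 / 0.914002 ≈ 0.7037

P(nearby quarry blast | spike, minor quake) ≈ 0.7037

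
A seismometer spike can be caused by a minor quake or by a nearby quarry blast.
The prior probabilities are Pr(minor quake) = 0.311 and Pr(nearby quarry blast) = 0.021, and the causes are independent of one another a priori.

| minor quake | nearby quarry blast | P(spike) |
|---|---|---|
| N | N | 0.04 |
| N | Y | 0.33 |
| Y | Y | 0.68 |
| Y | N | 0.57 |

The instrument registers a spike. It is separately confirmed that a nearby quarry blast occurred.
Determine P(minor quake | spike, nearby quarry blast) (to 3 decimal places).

For the numerator, keep only minor quake=true terms: 0.68·0.311 = 0.211480
Denominator P(spike | nearby quarry blast): 0.33·0.689 + 0.68·0.311 = 0.438850
P(minor quake | spike, nearby quarry blast) = 0.211480/0.438850 ≈ 0.482

P(minor quake | spike, nearby quarry blast) ≈ 0.482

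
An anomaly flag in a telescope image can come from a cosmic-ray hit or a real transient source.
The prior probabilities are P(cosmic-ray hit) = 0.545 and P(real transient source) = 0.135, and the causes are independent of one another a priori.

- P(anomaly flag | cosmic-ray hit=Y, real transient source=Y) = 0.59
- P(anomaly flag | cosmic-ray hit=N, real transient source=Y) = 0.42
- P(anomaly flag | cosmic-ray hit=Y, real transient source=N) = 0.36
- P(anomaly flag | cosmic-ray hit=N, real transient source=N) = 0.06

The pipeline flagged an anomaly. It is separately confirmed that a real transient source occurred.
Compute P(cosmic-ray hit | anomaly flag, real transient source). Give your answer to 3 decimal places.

P(cosmic-ray hit | anomaly flag, real transient source) ≈ 0.627

P(anomaly flag | real transient source) = 0.42×0.455 + 0.59×0.545 = 0.191100 + 0.321550 = 0.512650
Of this, 0.321550 comes from 0.59×0.545 (the cosmic-ray hit=true cases).
P(cosmic-ray hit | anomaly flag, real transient source) = 0.321550 / 0.512650 ≈ 0.627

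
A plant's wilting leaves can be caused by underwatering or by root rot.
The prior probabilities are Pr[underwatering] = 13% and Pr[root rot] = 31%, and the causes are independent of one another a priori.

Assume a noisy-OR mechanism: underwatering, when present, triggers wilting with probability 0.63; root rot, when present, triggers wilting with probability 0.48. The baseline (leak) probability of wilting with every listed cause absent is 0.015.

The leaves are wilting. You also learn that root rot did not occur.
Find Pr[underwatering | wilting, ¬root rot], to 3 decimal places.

Pr[underwatering | wilting, ¬root rot] ≈ 0.864

Under noisy-OR, P(wilting | causes) = 1 − (1−0.015)·∏(1−qᵢ) over the active causes.
For the numerator, keep only underwatering=true terms: 0.63555×0.13 = 0.082622
Normalizer over all consistent configurations: 0.015×0.87 + 0.63555×0.13 = 0.095672
P(underwatering | wilting, ¬root rot) = 0.082622/0.095672 ≈ 0.864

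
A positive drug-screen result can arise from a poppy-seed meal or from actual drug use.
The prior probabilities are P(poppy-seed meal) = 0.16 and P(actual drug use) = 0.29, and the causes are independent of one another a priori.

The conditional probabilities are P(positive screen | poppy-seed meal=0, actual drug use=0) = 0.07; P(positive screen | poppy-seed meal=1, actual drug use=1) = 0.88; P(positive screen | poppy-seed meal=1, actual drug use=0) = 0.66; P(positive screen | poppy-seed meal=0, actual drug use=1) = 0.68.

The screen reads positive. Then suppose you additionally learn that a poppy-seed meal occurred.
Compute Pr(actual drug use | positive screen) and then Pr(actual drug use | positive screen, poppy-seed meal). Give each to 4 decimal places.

Pr(actual drug use | positive screen) ≈ 0.6389; Pr(actual drug use | positive screen, poppy-seed meal) ≈ 0.3526

Weight on actual drug use=true, given the evidence: 0.165648 + 0.040832 = 0.206480
Normalizer over all consistent configurations: 0.07*0.84*0.71 + 0.68*0.84*0.29 + 0.66*0.16*0.71 + 0.88*0.16*0.29 = 0.323204
Posterior = 0.206480 / 0.323204 ≈ 0.6389

With the extra evidence:
For the numerator, keep only actual drug use=true terms: 0.88×0.29 = 0.255200
Normalizer over all consistent configurations: 0.66×0.71 + 0.88×0.29 = 0.723800
Posterior = 0.255200 / 0.723800 ≈ 0.3526
This is intercausal reasoning (explaining away): once poppy-seed meal accounts for the positive screen, actual drug use becomes less likely.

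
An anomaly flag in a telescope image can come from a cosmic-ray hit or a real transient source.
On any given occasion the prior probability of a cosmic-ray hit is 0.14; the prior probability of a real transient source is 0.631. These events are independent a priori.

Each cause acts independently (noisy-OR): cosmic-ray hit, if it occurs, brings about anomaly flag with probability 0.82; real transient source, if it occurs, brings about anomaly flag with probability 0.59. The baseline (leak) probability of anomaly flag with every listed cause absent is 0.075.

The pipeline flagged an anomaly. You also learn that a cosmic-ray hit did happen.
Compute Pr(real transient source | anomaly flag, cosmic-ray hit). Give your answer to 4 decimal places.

Pr(real transient source | anomaly flag, cosmic-ray hit) ≈ 0.6565

Under noisy-OR, P(anomaly flag | causes) = 1 − (1−0.075)·∏(1−qᵢ) over the active causes.
By total probability over both values of real transient source:
  P(anomaly flag | cosmic-ray hit) = 0.8335*0.369 + 0.931735*0.631
        = 0.307561 + 0.587925 = 0.895486
Keeping only the real transient source-present terms gives 0.587925, so
  P(real transient source | anomaly flag, cosmic-ray hit) = 0.587925 / 0.895486 ≈ 0.6565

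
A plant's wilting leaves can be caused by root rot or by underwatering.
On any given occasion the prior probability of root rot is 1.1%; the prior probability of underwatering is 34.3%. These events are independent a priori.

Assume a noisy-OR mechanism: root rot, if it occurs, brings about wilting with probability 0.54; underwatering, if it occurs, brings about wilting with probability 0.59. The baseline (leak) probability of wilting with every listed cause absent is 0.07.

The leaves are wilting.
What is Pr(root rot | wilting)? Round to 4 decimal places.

Under noisy-OR, P(wilting | causes) = 1 − (1−0.07)·∏(1−qᵢ) over the active causes.
P(wilting) = 0.07*0.989*0.657 + 0.6187*0.989*0.343 + 0.5722*0.011*0.657 + 0.824602*0.011*0.343 = 0.045484 + 0.209880 + 0.004135 + 0.003111 = 0.262610
Of this, 0.007246 comes from 0.004135 + 0.003111 (the root rot=true cases).
So P(root rot | wilting) = 0.007246/0.262610 ≈ 0.0276.

Pr(root rot | wilting) ≈ 0.0276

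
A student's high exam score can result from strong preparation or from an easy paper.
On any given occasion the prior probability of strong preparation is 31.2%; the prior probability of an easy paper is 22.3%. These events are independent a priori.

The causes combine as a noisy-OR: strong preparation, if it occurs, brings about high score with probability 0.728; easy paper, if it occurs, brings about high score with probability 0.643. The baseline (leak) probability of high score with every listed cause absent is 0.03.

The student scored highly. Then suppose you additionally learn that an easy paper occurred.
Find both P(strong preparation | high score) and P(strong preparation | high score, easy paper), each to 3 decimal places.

Under noisy-OR, P(high score | causes) = 1 − (1−0.03)·∏(1−qᵢ) over the active causes.
By total probability over the 4 (strong preparation, easy paper) configurations:
  P(high score) = 0.03×0.688×0.777 + 0.65371×0.688×0.223 + 0.73616×0.312×0.777 + 0.905809×0.312×0.223
        = 0.016037 + 0.100295 + 0.178463 + 0.063023 = 0.357818
Keeping only the strong preparation-present terms gives 0.241486, so
  P(strong preparation | high score) = 0.241486 / 0.357818 ≈ 0.675

Now also conditioning on easy paper=true:
By total probability over both values of strong preparation:
  P(high score | easy paper) = 0.65371×0.688 + 0.905809×0.312
        = 0.449752 + 0.282612 = 0.732364
Keeping only the strong preparation-present terms gives 0.282612, so
  P(strong preparation | high score, easy paper) = 0.282612 / 0.732364 ≈ 0.386

P(strong preparation | high score) ≈ 0.675; P(strong preparation | high score, easy paper) ≈ 0.386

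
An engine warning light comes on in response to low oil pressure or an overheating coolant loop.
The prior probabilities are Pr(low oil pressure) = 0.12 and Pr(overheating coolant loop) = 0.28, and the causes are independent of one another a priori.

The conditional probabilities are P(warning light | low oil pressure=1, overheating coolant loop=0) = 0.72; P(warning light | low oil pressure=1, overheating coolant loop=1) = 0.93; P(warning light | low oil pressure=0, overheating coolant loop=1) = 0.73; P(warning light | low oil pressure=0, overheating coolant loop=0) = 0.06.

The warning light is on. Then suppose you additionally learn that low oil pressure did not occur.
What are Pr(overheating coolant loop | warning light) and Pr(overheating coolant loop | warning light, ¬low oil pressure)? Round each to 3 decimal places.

Enumerate the 4 (low oil pressure, overheating coolant loop) configurations and weight by the priors:
  P(warning light) = 0.06·0.88·0.72 + 0.73·0.88·0.28 + 0.72·0.12·0.72 + 0.93·0.12·0.28
        = 0.038016 + 0.179872 + 0.062208 + 0.031248 = 0.311344
The terms with overheating coolant loop present sum to 0.211120, so
  P(overheating coolant loop | warning light) = 0.211120 / 0.311344 ≈ 0.678

With the extra evidence:
Weight on overheating coolant loop=true, given the evidence: 0.73·0.28 = 0.204400
Denominator P(warning light | ¬low oil pressure): 0.06·0.72 + 0.73·0.28 = 0.247600
P(overheating coolant loop | warning light, ¬low oil pressure) = 0.204400/0.247600 ≈ 0.826

Pr(overheating coolant loop | warning light) ≈ 0.678; Pr(overheating coolant loop | warning light, ¬low oil pressure) ≈ 0.826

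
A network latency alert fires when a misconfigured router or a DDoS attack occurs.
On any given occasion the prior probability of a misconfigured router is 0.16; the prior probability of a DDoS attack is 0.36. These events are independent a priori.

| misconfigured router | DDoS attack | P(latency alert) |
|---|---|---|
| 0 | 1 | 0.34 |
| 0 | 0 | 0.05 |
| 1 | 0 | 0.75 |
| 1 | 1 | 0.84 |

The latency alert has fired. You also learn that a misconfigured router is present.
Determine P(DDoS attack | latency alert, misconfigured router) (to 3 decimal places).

P(DDoS attack | latency alert, misconfigured router) ≈ 0.387

P(latency alert | misconfigured router) = 0.75×0.64 + 0.84×0.36 = 0.480000 + 0.302400 = 0.782400
The DDoS attack-present share is 0.84×0.36 = 0.302400.
So P(DDoS attack | latency alert, misconfigured router) = 0.302400/0.782400 ≈ 0.387.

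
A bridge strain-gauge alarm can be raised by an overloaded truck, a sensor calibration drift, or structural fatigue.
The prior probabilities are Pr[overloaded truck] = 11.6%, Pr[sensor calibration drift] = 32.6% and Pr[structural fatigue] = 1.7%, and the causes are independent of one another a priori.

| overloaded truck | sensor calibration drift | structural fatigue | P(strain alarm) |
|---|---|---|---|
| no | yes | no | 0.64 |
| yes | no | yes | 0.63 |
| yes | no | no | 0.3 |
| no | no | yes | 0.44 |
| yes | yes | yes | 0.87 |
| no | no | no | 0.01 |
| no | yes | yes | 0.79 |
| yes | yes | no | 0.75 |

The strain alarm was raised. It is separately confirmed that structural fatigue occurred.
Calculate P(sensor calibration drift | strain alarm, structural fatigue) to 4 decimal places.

P(sensor calibration drift | strain alarm, structural fatigue) ≈ 0.4555

P(strain alarm | structural fatigue) = 0.44*0.884*0.674 + 0.79*0.884*0.326 + 0.63*0.116*0.674 + 0.87*0.116*0.326 = 0.262159 + 0.227665 + 0.049256 + 0.032900 = 0.571980
Of this, 0.260565 comes from 0.227665 + 0.032900 (the sensor calibration drift=true cases).
Hence the posterior is 0.260565/0.571980 ≈ 0.4555.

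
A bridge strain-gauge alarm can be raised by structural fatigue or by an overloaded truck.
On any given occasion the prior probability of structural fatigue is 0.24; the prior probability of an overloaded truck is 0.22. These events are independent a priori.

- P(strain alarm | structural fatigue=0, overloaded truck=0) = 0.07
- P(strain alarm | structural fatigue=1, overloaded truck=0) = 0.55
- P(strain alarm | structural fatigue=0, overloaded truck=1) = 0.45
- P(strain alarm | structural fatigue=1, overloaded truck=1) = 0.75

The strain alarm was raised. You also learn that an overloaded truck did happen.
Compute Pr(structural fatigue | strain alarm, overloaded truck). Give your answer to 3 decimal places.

Weight on structural fatigue=true, given the evidence: 0.75*0.24 = 0.180000
Normalizer over all consistent configurations: 0.45*0.76 + 0.75*0.24 = 0.522000
Posterior = 0.180000 / 0.522000 ≈ 0.345

Pr(structural fatigue | strain alarm, overloaded truck) ≈ 0.345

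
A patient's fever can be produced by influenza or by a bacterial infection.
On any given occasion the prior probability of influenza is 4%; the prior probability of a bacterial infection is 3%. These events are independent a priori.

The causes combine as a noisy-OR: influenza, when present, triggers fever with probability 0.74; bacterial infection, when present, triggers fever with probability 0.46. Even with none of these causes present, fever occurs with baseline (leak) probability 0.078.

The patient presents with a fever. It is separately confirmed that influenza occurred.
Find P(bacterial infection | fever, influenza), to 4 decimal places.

P(bacterial infection | fever, influenza) ≈ 0.0342

Under noisy-OR, P(fever | causes) = 1 − (1−0.078)·∏(1−qᵢ) over the active causes.
Enumerate both values of bacterial infection and weight by the priors:
  P(fever | influenza) = 0.76028×0.97 + 0.870551×0.03
        = 0.737472 + 0.026117 = 0.763589
Keeping only the bacterial infection-present terms gives 0.026117, so
  P(bacterial infection | fever, influenza) = 0.026117 / 0.763589 ≈ 0.0342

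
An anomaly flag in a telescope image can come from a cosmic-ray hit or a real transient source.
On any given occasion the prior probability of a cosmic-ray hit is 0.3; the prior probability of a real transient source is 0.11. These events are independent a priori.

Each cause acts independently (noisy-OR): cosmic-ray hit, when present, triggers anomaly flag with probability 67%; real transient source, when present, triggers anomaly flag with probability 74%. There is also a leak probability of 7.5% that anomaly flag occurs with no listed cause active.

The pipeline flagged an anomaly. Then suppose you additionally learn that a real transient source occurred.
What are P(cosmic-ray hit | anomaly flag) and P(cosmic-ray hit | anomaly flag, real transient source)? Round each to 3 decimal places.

P(cosmic-ray hit | anomaly flag) ≈ 0.672; P(cosmic-ray hit | anomaly flag, real transient source) ≈ 0.342

Under noisy-OR, P(anomaly flag | causes) = 1 − (1−0.075)·∏(1−qᵢ) over the active causes.
By total probability over the 4 (cosmic-ray hit, real transient source) configurations:
  P(anomaly flag) = 0.075×0.7×0.89 + 0.7595×0.7×0.11 + 0.69475×0.3×0.89 + 0.920635×0.3×0.11
        = 0.046725 + 0.058481 + 0.185498 + 0.030381 = 0.321085
The terms with cosmic-ray hit present sum to 0.215879, so
  P(cosmic-ray hit | anomaly flag) = 0.215879 / 0.321085 ≈ 0.672

Now also conditioning on real transient source=true:
Weight on cosmic-ray hit=true, given the evidence: 0.920635*0.3 = 0.276191
The normalizing constant is 0.7595*0.7 + 0.920635*0.3 = 0.807841
P(cosmic-ray hit | anomaly flag, real transient source) = 0.276191/0.807841 ≈ 0.342
The drop from 0.672 to 0.342 is the explaining-away (discounting) effect.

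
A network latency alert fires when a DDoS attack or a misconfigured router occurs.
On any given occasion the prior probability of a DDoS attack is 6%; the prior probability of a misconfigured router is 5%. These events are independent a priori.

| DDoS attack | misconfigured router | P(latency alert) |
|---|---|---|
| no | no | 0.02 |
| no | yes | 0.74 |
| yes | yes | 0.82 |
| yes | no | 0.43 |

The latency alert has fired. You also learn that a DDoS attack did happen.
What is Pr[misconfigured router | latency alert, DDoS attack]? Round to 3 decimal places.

Pr[misconfigured router | latency alert, DDoS attack] ≈ 0.091

P(latency alert | DDoS attack) = 0.43·0.95 + 0.82·0.05 = 0.408500 + 0.041000 = 0.449500
The misconfigured router-present share is 0.82·0.05 = 0.041000.
P(misconfigured router | latency alert, DDoS attack) = 0.041000 / 0.449500 ≈ 0.091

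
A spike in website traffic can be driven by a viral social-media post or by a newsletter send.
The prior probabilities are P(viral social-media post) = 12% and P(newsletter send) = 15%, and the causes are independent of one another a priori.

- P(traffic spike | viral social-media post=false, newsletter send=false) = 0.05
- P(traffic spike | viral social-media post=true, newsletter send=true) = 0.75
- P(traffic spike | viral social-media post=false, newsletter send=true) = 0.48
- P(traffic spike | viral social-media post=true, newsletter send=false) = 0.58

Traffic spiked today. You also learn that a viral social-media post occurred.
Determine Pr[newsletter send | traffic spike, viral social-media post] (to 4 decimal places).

Pr[newsletter send | traffic spike, viral social-media post] ≈ 0.1858

By total probability over both values of newsletter send:
  P(traffic spike | viral social-media post) = 0.58×0.85 + 0.75×0.15
        = 0.493000 + 0.112500 = 0.605500
Keeping only the newsletter send-present terms gives 0.112500, so
  P(newsletter send | traffic spike, viral social-media post) = 0.112500 / 0.605500 ≈ 0.1858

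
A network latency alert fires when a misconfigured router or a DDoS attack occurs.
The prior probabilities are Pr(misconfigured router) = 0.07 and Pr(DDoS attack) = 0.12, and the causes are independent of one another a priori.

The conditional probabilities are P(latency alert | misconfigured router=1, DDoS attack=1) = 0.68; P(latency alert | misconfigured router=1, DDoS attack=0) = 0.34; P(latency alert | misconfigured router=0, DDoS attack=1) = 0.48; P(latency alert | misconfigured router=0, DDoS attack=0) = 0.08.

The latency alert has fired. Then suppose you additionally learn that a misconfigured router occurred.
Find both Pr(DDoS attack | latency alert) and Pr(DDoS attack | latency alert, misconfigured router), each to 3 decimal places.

Pr(DDoS attack | latency alert) ≈ 0.407; Pr(DDoS attack | latency alert, misconfigured router) ≈ 0.214

For the numerator, keep only DDoS attack=true terms: 0.053568 + 0.005712 = 0.059280
Denominator P(latency alert): 0.08*0.93*0.88 + 0.48*0.93*0.12 + 0.34*0.07*0.88 + 0.68*0.07*0.12 = 0.145696
Posterior = 0.059280 / 0.145696 ≈ 0.407

Now also conditioning on misconfigured router=true:
Numerator (weight on configurations with DDoS attack): 0.68×0.12 = 0.081600
Normalizer over all consistent configurations: 0.34×0.88 + 0.68×0.12 = 0.380800
Posterior = 0.081600 / 0.380800 ≈ 0.214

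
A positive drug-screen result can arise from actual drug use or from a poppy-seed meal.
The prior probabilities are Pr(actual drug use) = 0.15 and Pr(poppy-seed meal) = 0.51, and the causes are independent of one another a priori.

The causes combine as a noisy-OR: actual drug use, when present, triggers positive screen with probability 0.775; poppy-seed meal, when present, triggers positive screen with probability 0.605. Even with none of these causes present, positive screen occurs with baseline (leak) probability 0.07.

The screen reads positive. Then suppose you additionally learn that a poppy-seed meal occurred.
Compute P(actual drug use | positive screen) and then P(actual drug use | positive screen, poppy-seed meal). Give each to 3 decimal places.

Under noisy-OR, P(positive screen | causes) = 1 − (1−0.07)·∏(1−qᵢ) over the active causes.
Enumerate the 4 (actual drug use, poppy-seed meal) configurations and weight by the priors:
  P(positive screen) = 0.07×0.85×0.49 + 0.63265×0.85×0.51 + 0.79075×0.15×0.49 + 0.917346×0.15×0.51
        = 0.029155 + 0.274254 + 0.058120 + 0.070177 = 0.431706
Configurations with actual drug use contribute 0.128297, so
  P(actual drug use | positive screen) = 0.128297 / 0.431706 ≈ 0.297

Now condition on the additional information:
By total probability over both values of actual drug use:
  P(positive screen | poppy-seed meal) = 0.63265*0.85 + 0.917346*0.15
        = 0.537753 + 0.137602 = 0.675355
Keeping only the actual drug use-present terms gives 0.137602, so
  P(actual drug use | positive screen, poppy-seed meal) = 0.137602 / 0.675355 ≈ 0.204
— poppy-seed meal explains away the evidence for actual drug use.

P(actual drug use | positive screen) ≈ 0.297; P(actual drug use | positive screen, poppy-seed meal) ≈ 0.204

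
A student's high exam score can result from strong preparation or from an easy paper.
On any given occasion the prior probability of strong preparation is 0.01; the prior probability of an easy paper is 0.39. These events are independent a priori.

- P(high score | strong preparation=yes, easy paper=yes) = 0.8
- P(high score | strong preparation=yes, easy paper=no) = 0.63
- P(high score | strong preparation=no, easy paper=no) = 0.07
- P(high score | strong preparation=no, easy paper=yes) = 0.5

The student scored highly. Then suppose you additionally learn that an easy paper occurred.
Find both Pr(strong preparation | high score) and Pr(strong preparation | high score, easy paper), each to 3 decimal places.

Pr(strong preparation | high score) ≈ 0.029; Pr(strong preparation | high score, easy paper) ≈ 0.016

By total probability over the 4 (strong preparation, easy paper) configurations:
  P(high score) = 0.07*0.99*0.61 + 0.5*0.99*0.39 + 0.63*0.01*0.61 + 0.8*0.01*0.39
        = 0.042273 + 0.193050 + 0.003843 + 0.003120 = 0.242286
Configurations with strong preparation contribute 0.006963, so
  P(strong preparation | high score) = 0.006963 / 0.242286 ≈ 0.029

With the extra evidence:
Weight on strong preparation=true, given the evidence: 0.8·0.01 = 0.008000
Denominator P(high score | easy paper): 0.5·0.99 + 0.8·0.01 = 0.503000
P(strong preparation | high score, easy paper) = 0.008000/0.503000 ≈ 0.016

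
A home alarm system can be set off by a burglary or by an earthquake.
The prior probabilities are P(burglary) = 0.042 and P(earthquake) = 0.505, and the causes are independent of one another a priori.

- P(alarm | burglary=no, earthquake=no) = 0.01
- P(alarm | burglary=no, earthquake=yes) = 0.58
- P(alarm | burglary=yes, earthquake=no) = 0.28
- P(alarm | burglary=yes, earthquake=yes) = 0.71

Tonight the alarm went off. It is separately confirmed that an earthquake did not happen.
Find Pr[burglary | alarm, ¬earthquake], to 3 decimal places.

Pr[burglary | alarm, ¬earthquake] ≈ 0.551

P(alarm | ¬earthquake) = 0.01*0.958 + 0.28*0.042 = 0.009580 + 0.011760 = 0.021340
The burglary-present share is 0.28*0.042 = 0.011760.
Hence the posterior is 0.011760/0.021340 ≈ 0.551.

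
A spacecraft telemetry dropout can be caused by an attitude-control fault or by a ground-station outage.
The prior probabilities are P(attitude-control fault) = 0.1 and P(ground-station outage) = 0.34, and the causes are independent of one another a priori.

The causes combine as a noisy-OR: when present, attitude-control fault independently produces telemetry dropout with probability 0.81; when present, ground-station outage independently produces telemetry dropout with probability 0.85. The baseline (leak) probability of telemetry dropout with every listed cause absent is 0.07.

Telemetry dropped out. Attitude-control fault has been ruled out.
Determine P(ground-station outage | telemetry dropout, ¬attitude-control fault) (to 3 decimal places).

P(ground-station outage | telemetry dropout, ¬attitude-control fault) ≈ 0.864

Under noisy-OR, P(telemetry dropout | causes) = 1 − (1−0.07)·∏(1−qᵢ) over the active causes.
Enumerate both values of ground-station outage and weight by the priors:
  P(telemetry dropout | ¬attitude-control fault) = 0.07×0.66 + 0.8605×0.34
        = 0.046200 + 0.292570 = 0.338770
Keeping only the ground-station outage-present terms gives 0.292570, so
  P(ground-station outage | telemetry dropout, ¬attitude-control fault) = 0.292570 / 0.338770 ≈ 0.864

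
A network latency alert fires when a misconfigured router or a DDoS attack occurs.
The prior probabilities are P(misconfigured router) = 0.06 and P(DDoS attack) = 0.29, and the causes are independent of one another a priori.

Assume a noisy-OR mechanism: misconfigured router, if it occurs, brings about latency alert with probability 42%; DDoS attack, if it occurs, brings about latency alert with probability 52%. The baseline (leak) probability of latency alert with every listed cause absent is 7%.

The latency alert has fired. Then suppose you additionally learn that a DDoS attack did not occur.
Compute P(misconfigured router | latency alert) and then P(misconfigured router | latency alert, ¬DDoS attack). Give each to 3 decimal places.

P(misconfigured router | latency alert) ≈ 0.141; P(misconfigured router | latency alert, ¬DDoS attack) ≈ 0.296

Under noisy-OR, P(latency alert | causes) = 1 − (1−0.07)·∏(1−qᵢ) over the active causes.
Enumerate the 4 (misconfigured router, DDoS attack) configurations and weight by the priors:
  P(latency alert) = 0.07*0.94*0.71 + 0.5536*0.94*0.29 + 0.4606*0.06*0.71 + 0.741088*0.06*0.29
        = 0.046718 + 0.150911 + 0.019622 + 0.012895 = 0.230146
Configurations with misconfigured router contribute 0.032517, so
  P(misconfigured router | latency alert) = 0.032517 / 0.230146 ≈ 0.141

Now also conditioning on DDoS attack≠true:
P(latency alert | ¬DDoS attack) = 0.07·0.94 + 0.4606·0.06 = 0.065800 + 0.027636 = 0.093436
Of this, 0.027636 comes from 0.4606·0.06 (the misconfigured router=true cases).
P(misconfigured router | latency alert, ¬DDoS attack) = 0.027636 / 0.093436 ≈ 0.296
Ruling out DDoS attack raises the posterior on misconfigured router — the flip side of explaining away.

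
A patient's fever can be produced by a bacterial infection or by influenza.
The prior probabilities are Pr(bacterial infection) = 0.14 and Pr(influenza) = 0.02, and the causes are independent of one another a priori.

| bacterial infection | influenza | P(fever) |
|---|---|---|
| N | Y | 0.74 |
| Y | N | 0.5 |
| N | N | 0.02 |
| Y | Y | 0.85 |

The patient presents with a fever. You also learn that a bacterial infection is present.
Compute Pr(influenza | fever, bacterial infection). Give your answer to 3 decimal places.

Pr(influenza | fever, bacterial infection) ≈ 0.034

Numerator (weight on configurations with influenza): 0.85×0.02 = 0.017000
Denominator P(fever | bacterial infection): 0.5×0.98 + 0.85×0.02 = 0.507000
Posterior = 0.017000 / 0.507000 ≈ 0.034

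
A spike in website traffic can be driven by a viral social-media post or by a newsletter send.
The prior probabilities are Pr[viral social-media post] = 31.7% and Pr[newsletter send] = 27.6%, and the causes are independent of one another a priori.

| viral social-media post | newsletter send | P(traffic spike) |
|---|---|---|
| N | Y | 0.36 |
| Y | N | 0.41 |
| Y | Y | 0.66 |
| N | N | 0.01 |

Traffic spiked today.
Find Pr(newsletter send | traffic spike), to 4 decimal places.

Weight on newsletter send=true, given the evidence: 0.067863 + 0.057745 = 0.125608
Denominator P(traffic spike): 0.01·0.683·0.724 + 0.36·0.683·0.276 + 0.41·0.317·0.724 + 0.66·0.317·0.276 = 0.224651
Posterior = 0.125608 / 0.224651 ≈ 0.5591

Pr(newsletter send | traffic spike) ≈ 0.5591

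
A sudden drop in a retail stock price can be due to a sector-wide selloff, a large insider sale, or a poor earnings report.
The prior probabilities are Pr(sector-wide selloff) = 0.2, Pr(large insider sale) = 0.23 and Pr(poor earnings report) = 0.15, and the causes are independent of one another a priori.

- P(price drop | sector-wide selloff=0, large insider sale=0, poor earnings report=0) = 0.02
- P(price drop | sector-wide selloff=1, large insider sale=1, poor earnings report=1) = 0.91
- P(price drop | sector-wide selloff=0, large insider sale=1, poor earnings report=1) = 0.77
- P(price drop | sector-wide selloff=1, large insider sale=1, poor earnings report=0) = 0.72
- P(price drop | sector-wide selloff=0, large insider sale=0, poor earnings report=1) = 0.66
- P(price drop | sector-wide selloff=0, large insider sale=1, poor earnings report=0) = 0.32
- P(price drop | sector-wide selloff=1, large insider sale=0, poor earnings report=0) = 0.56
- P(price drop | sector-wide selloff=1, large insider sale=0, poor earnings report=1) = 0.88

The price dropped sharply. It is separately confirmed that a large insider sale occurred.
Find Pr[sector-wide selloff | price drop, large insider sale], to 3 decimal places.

Pr[sector-wide selloff | price drop, large insider sale] ≈ 0.326

P(price drop | large insider sale) = 0.32*0.8*0.85 + 0.77*0.8*0.15 + 0.72*0.2*0.85 + 0.91*0.2*0.15 = 0.217600 + 0.092400 + 0.122400 + 0.027300 = 0.459700
Of this, 0.149700 comes from 0.122400 + 0.027300 (the sector-wide selloff=true cases).
Hence the posterior is 0.149700/0.459700 ≈ 0.326.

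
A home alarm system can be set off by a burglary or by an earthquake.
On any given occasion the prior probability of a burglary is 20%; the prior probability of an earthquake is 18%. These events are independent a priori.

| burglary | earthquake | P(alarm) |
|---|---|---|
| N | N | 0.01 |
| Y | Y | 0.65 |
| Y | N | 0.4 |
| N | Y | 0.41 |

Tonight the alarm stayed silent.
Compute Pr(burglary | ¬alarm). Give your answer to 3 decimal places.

Weight on burglary=true, given the evidence: 0.098400 + 0.012600 = 0.111000
Normalizer over all consistent configurations: 0.99*0.8*0.82 + 0.59*0.8*0.18 + 0.6*0.2*0.82 + 0.35*0.2*0.18 = 0.845400
P(burglary | ¬alarm) = 0.111000/0.845400 ≈ 0.131

Pr(burglary | ¬alarm) ≈ 0.131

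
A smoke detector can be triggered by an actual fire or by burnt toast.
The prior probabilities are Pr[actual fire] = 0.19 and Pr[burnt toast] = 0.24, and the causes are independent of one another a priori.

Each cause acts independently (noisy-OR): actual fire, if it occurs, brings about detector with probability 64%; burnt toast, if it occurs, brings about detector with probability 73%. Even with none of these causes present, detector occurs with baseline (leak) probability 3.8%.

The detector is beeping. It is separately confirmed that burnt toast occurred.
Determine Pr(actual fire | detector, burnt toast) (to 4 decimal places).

Pr(actual fire | detector, burnt toast) ≈ 0.2231

Under noisy-OR, P(detector | causes) = 1 − (1−0.038)·∏(1−qᵢ) over the active causes.
P(detector | burnt toast) = 0.74026*0.81 + 0.906494*0.19 = 0.599611 + 0.172234 = 0.771845
The actual fire-present share is 0.906494*0.19 = 0.172234.
Hence the posterior is 0.172234/0.771845 ≈ 0.2231.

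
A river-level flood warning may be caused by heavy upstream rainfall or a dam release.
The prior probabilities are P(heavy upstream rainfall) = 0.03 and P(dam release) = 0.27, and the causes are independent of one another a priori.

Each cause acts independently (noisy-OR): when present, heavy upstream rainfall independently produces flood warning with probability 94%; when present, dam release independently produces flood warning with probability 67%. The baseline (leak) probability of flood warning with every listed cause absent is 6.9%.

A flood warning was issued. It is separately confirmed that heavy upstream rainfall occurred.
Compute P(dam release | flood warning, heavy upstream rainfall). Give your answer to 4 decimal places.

Under noisy-OR, P(flood warning | causes) = 1 − (1−0.069)·∏(1−qᵢ) over the active causes.
Numerator (weight on configurations with dam release): 0.981566×0.27 = 0.265023
Denominator P(flood warning | heavy upstream rainfall): 0.94414×0.73 + 0.981566×0.27 = 0.954245
P(dam release | flood warning, heavy upstream rainfall) = 0.265023/0.954245 ≈ 0.2777

P(dam release | flood warning, heavy upstream rainfall) ≈ 0.2777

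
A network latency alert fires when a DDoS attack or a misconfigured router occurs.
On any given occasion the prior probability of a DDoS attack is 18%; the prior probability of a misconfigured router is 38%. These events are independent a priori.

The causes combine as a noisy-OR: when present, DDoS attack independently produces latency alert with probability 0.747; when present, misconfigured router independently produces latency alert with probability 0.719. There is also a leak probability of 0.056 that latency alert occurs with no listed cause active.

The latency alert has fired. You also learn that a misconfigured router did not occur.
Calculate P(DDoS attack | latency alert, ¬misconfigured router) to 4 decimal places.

Under noisy-OR, P(latency alert | causes) = 1 − (1−0.056)·∏(1−qᵢ) over the active causes.
By total probability over both values of DDoS attack:
  P(latency alert | ¬misconfigured router) = 0.056*0.82 + 0.761168*0.18
        = 0.045920 + 0.137010 = 0.182930
Configurations with DDoS attack contribute 0.137010, so
  P(DDoS attack | latency alert, ¬misconfigured router) = 0.137010 / 0.182930 ≈ 0.7490

P(DDoS attack | latency alert, ¬misconfigured router) ≈ 0.7490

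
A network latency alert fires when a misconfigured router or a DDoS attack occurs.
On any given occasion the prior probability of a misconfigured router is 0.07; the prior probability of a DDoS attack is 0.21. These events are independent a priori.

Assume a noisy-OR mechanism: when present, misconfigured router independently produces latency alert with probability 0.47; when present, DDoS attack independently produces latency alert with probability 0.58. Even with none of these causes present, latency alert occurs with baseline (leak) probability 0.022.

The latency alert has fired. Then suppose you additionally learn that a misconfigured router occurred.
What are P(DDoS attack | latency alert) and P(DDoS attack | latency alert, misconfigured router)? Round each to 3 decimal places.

P(DDoS attack | latency alert) ≈ 0.747; P(DDoS attack | latency alert, misconfigured router) ≈ 0.302

Under noisy-OR, P(latency alert | causes) = 1 − (1−0.022)·∏(1−qᵢ) over the active causes.
P(latency alert) = 0.022·0.93·0.79 + 0.58924·0.93·0.21 + 0.48166·0.07·0.79 + 0.782297·0.07·0.21 = 0.016163 + 0.115079 + 0.026636 + 0.011500 = 0.169378
Of this, 0.126579 comes from 0.115079 + 0.011500 (the DDoS attack=true cases).
So P(DDoS attack | latency alert) = 0.126579/0.169378 ≈ 0.747.

With the extra evidence:
P(latency alert | misconfigured router) = 0.48166×0.79 + 0.782297×0.21 = 0.380511 + 0.164282 = 0.544793
Restricting to configurations with DDoS attack present: 0.782297×0.21 = 0.164282.
Hence the posterior is 0.164282/0.544793 ≈ 0.302.
The drop from 0.747 to 0.302 is the explaining-away (discounting) effect.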